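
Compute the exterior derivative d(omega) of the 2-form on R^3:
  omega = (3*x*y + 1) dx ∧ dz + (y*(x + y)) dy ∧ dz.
d(omega) = (-3*x + y) dx ∧ dy ∧ dz

For a 2-form omega = sum_{i<j} g_{ij} dx_i ∧ dx_j, the exterior derivative is
  d(omega) = sum_{i<j} d(g_{ij}) ∧ dx_i ∧ dx_j = sum_{i<j, k} (∂g_{ij}/∂x_k) dx_k ∧ dx_i ∧ dx_j.
Expand each term, using dx_k ∧ dx_i ∧ dx_j = sgn(permutation) dx_{(a)} ∧ dx_{(b)} ∧ dx_{(c)} with (a < b < c) sorted:
  d(3*x*y + 1) includes (∂/∂y)(3*x*y + 1) dy = (3*x) dy, which multiplied by dx ∧ dz gives (-3*x) dx ∧ dy ∧ dz
  d(y*(x + y)) includes (∂/∂x)(y*(x + y)) dx = (y) dx, which multiplied by dy ∧ dz gives (y) dx ∧ dy ∧ dz
Collecting like 3-forms: d(omega) = (-3*x + y) dx ∧ dy ∧ dz.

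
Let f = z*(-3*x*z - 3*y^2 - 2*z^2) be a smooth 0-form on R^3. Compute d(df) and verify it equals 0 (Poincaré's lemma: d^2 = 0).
d(df) = 0

Step 1: df = sum_i (∂f/∂x_i) dx_i = (-3*z^2) dx + (-6*y*z) dy + (-6*x*z - 3*y^2 - 6*z^2) dz.
Step 2: Apply d again. Using the 1-form formula, the coefficient of dx ∧ dy in d(df) is ∂^2 f/∂x ∂y - ∂^2 f/∂y ∂x = (0) - (0) = 0 (equality of mixed partials for smooth f).
Similarly for dx ∧ dz and dy ∧ dz — all coefficients vanish. So d(df) = 0.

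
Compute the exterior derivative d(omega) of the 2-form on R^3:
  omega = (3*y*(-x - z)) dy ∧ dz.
d(omega) = (-3*y) dx ∧ dy ∧ dz

For a 2-form omega = sum_{i<j} g_{ij} dx_i ∧ dx_j, the exterior derivative is
  d(omega) = sum_{i<j} d(g_{ij}) ∧ dx_i ∧ dx_j = sum_{i<j, k} (∂g_{ij}/∂x_k) dx_k ∧ dx_i ∧ dx_j.
Expand each term, using dx_k ∧ dx_i ∧ dx_j = sgn(permutation) dx_{(a)} ∧ dx_{(b)} ∧ dx_{(c)} with (a < b < c) sorted:
  d(3*y*(-x - z)) includes (∂/∂x)(3*y*(-x - z)) dx = (-3*y) dx, which multiplied by dy ∧ dz gives (-3*y) dx ∧ dy ∧ dz
Collecting like 3-forms: d(omega) = (-3*y) dx ∧ dy ∧ dz.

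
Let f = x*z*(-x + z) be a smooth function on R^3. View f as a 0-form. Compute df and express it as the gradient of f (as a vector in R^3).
df = (z*(-2*x + z)) dx + (0) dy + (x*(-x + 2*z)) dz; grad f = (z*(-2*x + z), 0, x*(-x + 2*z))

For a 0-form f, d f = (∂f/∂x) dx + (∂f/∂y) dy + (∂f/∂z) dz. The components of the vector representation are exactly the entries of grad f in Cartesian coordinates:
  ∂f/∂x = z*(-2*x + z)
  ∂f/∂y = 0
  ∂f/∂z = x*(-x + 2*z).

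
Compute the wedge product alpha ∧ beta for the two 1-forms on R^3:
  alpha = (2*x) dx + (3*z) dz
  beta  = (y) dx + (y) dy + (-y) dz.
alpha ∧ beta = (2*x*y) dx ∧ dy + (-y*(2*x + 3*z)) dx ∧ dz + (-3*y*z) dy ∧ dz

Distribute the wedge, using dx_i ∧ dx_j = -dx_j ∧ dx_i and dx_i ∧ dx_i = 0. For each pair (i, j) with i < j, the coefficient of dx_i ∧ dx_j in alpha ∧ beta is (alpha_i * beta_j - alpha_j * beta_i). Collecting: alpha ∧ beta = (2*x*y) dx ∧ dy + (-y*(2*x + 3*z)) dx ∧ dz + (-3*y*z) dy ∧ dz.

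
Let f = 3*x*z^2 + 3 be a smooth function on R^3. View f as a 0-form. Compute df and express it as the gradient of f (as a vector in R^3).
df = (3*z^2) dx + (0) dy + (6*x*z) dz; grad f = (3*z^2, 0, 6*x*z)

For a 0-form f, d f = (∂f/∂x) dx + (∂f/∂y) dy + (∂f/∂z) dz. The components of the vector representation are exactly the entries of grad f in Cartesian coordinates:
  ∂f/∂x = 3*z^2
  ∂f/∂y = 0
  ∂f/∂z = 6*x*z.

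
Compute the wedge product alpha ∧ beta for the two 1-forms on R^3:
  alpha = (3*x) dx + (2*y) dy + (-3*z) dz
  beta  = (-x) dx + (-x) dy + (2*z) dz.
alpha ∧ beta = (x*(-3*x + 2*y)) dx ∧ dy + (3*x*z) dx ∧ dz + (z*(-3*x + 4*y)) dy ∧ dz

Distribute the wedge, using dx_i ∧ dx_j = -dx_j ∧ dx_i and dx_i ∧ dx_i = 0. For each pair (i, j) with i < j, the coefficient of dx_i ∧ dx_j in alpha ∧ beta is (alpha_i * beta_j - alpha_j * beta_i). Collecting: alpha ∧ beta = (x*(-3*x + 2*y)) dx ∧ dy + (3*x*z) dx ∧ dz + (z*(-3*x + 4*y)) dy ∧ dz.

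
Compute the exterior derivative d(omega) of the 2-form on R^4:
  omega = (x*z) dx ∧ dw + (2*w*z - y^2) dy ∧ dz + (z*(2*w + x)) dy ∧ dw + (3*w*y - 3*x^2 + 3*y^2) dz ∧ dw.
d(omega) = (-7*x) dx ∧ dz ∧ dw + (w - x + 6*y + 2*z) dy ∧ dz ∧ dw + (z) dx ∧ dy ∧ dw

For a 2-form omega = sum_{i<j} g_{ij} dx_i ∧ dx_j, the exterior derivative is
  d(omega) = sum_{i<j} d(g_{ij}) ∧ dx_i ∧ dx_j = sum_{i<j, k} (∂g_{ij}/∂x_k) dx_k ∧ dx_i ∧ dx_j.
Expand each term, using dx_k ∧ dx_i ∧ dx_j = sgn(permutation) dx_{(a)} ∧ dx_{(b)} ∧ dx_{(c)} with (a < b < c) sorted:
  d(x*z) includes (∂/∂z)(x*z) dz = (x) dz, which multiplied by dx ∧ dw gives (-x) dx ∧ dz ∧ dw
  d(2*w*z - y^2) includes (∂/∂w)(2*w*z - y^2) dw = (2*z) dw, which multiplied by dy ∧ dz gives (2*z) dy ∧ dz ∧ dw
  d(z*(2*w + x)) includes (∂/∂x)(z*(2*w + x)) dx = (z) dx, which multiplied by dy ∧ dw gives (z) dx ∧ dy ∧ dw
  d(z*(2*w + x)) includes (∂/∂z)(z*(2*w + x)) dz = (2*w + x) dz, which multiplied by dy ∧ dw gives (-2*w - x) dy ∧ dz ∧ dw
  d(3*w*y - 3*x^2 + 3*y^2) includes (∂/∂x)(3*w*y - 3*x^2 + 3*y^2) dx = (-6*x) dx, which multiplied by dz ∧ dw gives (-6*x) dx ∧ dz ∧ dw
  d(3*w*y - 3*x^2 + 3*y^2) includes (∂/∂y)(3*w*y - 3*x^2 + 3*y^2) dy = (3*w + 6*y) dy, which multiplied by dz ∧ dw gives (3*w + 6*y) dy ∧ dz ∧ dw
Collecting like 3-forms: d(omega) = (-7*x) dx ∧ dz ∧ dw + (w - x + 6*y + 2*z) dy ∧ dz ∧ dw + (z) dx ∧ dy ∧ dw.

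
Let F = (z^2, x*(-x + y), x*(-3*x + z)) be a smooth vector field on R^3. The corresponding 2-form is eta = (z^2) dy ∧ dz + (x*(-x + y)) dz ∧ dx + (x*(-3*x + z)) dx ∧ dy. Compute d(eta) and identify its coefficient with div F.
d(eta) = (2*x) dx ∧ dy ∧ dz; div F = 2*x

For a 2-form in R^3 of the form above, applying d gives a 3-form with coefficient ∂P/∂x + ∂Q/∂y + ∂R/∂z:
  ∂P/∂x = 0
  ∂Q/∂y = x
  ∂R/∂z = x
Sum = 2*x, which is exactly div F.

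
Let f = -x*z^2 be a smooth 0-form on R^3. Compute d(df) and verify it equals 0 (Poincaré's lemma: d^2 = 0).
d(df) = 0

Step 1: df = sum_i (∂f/∂x_i) dx_i = (-z^2) dx + (0) dy + (-2*x*z) dz.
Step 2: Apply d again. Using the 1-form formula, the coefficient of dx ∧ dy in d(df) is ∂^2 f/∂x ∂y - ∂^2 f/∂y ∂x = (0) - (0) = 0 (equality of mixed partials for smooth f).
Similarly for dx ∧ dz and dy ∧ dz — all coefficients vanish. So d(df) = 0.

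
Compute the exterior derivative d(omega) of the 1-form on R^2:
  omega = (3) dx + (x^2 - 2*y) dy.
d(omega) = (2*x) dx ∧ dy

For a 1-form omega = sum_i f_i dx_i, the exterior derivative is
  d(omega) = sum_{i < j} (∂f_j/∂x_i - ∂f_i/∂x_j) dx_i ∧ dx_j.
  coefficient of dx ∧ dy: ∂f_2/∂x - ∂f_1/∂y = ∂(x^2 - 2*y)/∂x - ∂(3)/∂y = 2*x
Assembling: d(omega) = (2*x) dx ∧ dy.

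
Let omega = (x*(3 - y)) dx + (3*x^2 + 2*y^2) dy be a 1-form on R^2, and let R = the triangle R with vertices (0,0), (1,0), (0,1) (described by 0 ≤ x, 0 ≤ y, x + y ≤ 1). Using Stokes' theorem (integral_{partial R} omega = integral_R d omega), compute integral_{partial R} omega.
integral_(partial R) omega = 7/6

Stokes: integral_partial_R omega = integral_R d omega with d omega = (∂Q/∂x - ∂P/∂y) dx ∧ dy.
  ∂Q/∂x = 6*x
  ∂P/∂y = -x
  integrand = ∂Q/∂x - ∂P/∂y = 7*x.
Integrating over R: integral_0^1 integral_0^{1-x} (7*x) dy dx = 7/6.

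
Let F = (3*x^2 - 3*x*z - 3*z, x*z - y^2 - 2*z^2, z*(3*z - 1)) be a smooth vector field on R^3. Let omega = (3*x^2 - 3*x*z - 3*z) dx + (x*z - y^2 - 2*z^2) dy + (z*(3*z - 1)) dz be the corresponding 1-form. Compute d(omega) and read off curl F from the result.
d(omega) = (-x + 4*z) dy ∧ dz + (-3*x - 3) dz ∧ dx + (z) dx ∧ dy; curl F = (-x + 4*z, -3*x - 3, z)

d omega = sum_{i<j} (∂f_j/∂x_i - ∂f_i/∂x_j) dx_i ∧ dx_j. Under the identification (dy ∧ dz, dz ∧ dx, dx ∧ dy) ↔ (e_x, e_y, e_z), the coefficients are exactly the components of curl F. Compute:
  ∂R/∂y - ∂Q/∂z = (0) - (x - 4*z) = -x + 4*z
  ∂P/∂z - ∂R/∂x = (-3*x - 3) - (0) = -3*x - 3
  ∂Q/∂x - ∂P/∂y = (z) - (0) = z.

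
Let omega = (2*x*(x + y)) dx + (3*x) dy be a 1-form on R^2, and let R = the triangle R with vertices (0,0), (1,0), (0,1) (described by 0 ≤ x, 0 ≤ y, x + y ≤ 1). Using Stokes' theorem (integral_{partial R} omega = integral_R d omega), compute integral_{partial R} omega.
integral_(partial R) omega = 7/6

Stokes: integral_partial_R omega = integral_R d omega with d omega = (∂Q/∂x - ∂P/∂y) dx ∧ dy.
  ∂Q/∂x = 3
  ∂P/∂y = 2*x
  integrand = ∂Q/∂x - ∂P/∂y = 3 - 2*x.
Integrating over R: integral_0^1 integral_0^{1-x} (3 - 2*x) dy dx = 7/6.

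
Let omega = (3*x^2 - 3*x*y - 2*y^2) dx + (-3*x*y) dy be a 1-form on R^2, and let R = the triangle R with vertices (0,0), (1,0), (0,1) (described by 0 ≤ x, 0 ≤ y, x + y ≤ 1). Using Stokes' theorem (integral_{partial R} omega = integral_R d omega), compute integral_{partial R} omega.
integral_(partial R) omega = 2/3

Stokes: integral_partial_R omega = integral_R d omega with d omega = (∂Q/∂x - ∂P/∂y) dx ∧ dy.
  ∂Q/∂x = -3*y
  ∂P/∂y = -3*x - 4*y
  integrand = ∂Q/∂x - ∂P/∂y = 3*x + y.
Integrating over R: integral_0^1 integral_0^{1-x} (3*x + y) dy dx = 2/3.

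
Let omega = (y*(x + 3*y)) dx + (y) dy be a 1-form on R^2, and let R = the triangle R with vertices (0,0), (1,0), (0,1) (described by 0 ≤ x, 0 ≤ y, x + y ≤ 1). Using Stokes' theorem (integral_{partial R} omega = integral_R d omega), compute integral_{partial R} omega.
integral_(partial R) omega = -7/6

Stokes: integral_partial_R omega = integral_R d omega with d omega = (∂Q/∂x - ∂P/∂y) dx ∧ dy.
  ∂Q/∂x = 0
  ∂P/∂y = x + 6*y
  integrand = ∂Q/∂x - ∂P/∂y = -x - 6*y.
Integrating over R: integral_0^1 integral_0^{1-x} (-x - 6*y) dy dx = -7/6.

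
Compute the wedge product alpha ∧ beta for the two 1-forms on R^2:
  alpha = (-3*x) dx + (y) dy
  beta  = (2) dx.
alpha ∧ beta = (-2*y) dx ∧ dy

Distribute the wedge, using dx_i ∧ dx_j = -dx_j ∧ dx_i and dx_i ∧ dx_i = 0. For each pair (i, j) with i < j, the coefficient of dx_i ∧ dx_j in alpha ∧ beta is (alpha_i * beta_j - alpha_j * beta_i). Collecting: alpha ∧ beta = (-2*y) dx ∧ dy.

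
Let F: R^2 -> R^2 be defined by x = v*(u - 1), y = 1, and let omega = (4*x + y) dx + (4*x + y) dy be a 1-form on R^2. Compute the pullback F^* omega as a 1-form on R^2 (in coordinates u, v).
F^* omega = (v*(4*u*v - 4*v + 1)) du + (4*u^2*v - 8*u*v + u + 4*v - 1) dv

Using F^*(f dg) = (f ∘ F) d(g ∘ F), substitute each coordinate x_i by F_i(u, v) in f_i, and replace dx_i by d F_i = (∂F_i/∂u) du + (∂F_i/∂v) dv.
  For the x component: f_1(F) = 4*u*v - 4*v + 1; d F_1 = (v) du + (u - 1) dv
  For the y component: f_2(F) = 4*u*v - 4*v + 1; d F_2 = (0) du + (0) dv
Combining and collecting du, dv coefficients:
  coeff of du: v*(4*u*v - 4*v + 1)
  coeff of dv: 4*u^2*v - 8*u*v + u + 4*v - 1
F^* omega = (v*(4*u*v - 4*v + 1)) du + (4*u^2*v - 8*u*v + u + 4*v - 1) dv.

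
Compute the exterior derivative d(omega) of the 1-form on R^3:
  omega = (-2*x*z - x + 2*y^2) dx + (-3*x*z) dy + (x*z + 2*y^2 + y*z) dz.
d(omega) = (-4*y - 3*z) dx ∧ dy + (2*x + z) dx ∧ dz + (3*x + 4*y + z) dy ∧ dz

For a 1-form omega = sum_i f_i dx_i, the exterior derivative is
  d(omega) = sum_{i < j} (∂f_j/∂x_i - ∂f_i/∂x_j) dx_i ∧ dx_j.
  coefficient of dx ∧ dy: ∂f_2/∂x - ∂f_1/∂y = ∂(-3*x*z)/∂x - ∂(-2*x*z - x + 2*y^2)/∂y = -4*y - 3*z
  coefficient of dx ∧ dz: ∂f_3/∂x - ∂f_1/∂z = ∂(x*z + 2*y^2 + y*z)/∂x - ∂(-2*x*z - x + 2*y^2)/∂z = 2*x + z
  coefficient of dy ∧ dz: ∂f_3/∂y - ∂f_2/∂z = ∂(x*z + 2*y^2 + y*z)/∂y - ∂(-3*x*z)/∂z = 3*x + 4*y + z
Assembling: d(omega) = (-4*y - 3*z) dx ∧ dy + (2*x + z) dx ∧ dz + (3*x + 4*y + z) dy ∧ dz.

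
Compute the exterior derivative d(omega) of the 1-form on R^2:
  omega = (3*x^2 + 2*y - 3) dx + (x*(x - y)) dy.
d(omega) = (2*x - y - 2) dx ∧ dy

For a 1-form omega = sum_i f_i dx_i, the exterior derivative is
  d(omega) = sum_{i < j} (∂f_j/∂x_i - ∂f_i/∂x_j) dx_i ∧ dx_j.
  coefficient of dx ∧ dy: ∂f_2/∂x - ∂f_1/∂y = ∂(x*(x - y))/∂x - ∂(3*x^2 + 2*y - 3)/∂y = 2*x - y - 2
Assembling: d(omega) = (2*x - y - 2) dx ∧ dy.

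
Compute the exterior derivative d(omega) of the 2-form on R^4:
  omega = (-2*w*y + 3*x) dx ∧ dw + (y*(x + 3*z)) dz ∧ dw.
d(omega) = (2*w) dx ∧ dy ∧ dw + (y) dx ∧ dz ∧ dw + (x + 3*z) dy ∧ dz ∧ dw

For a 2-form omega = sum_{i<j} g_{ij} dx_i ∧ dx_j, the exterior derivative is
  d(omega) = sum_{i<j} d(g_{ij}) ∧ dx_i ∧ dx_j = sum_{i<j, k} (∂g_{ij}/∂x_k) dx_k ∧ dx_i ∧ dx_j.
Expand each term, using dx_k ∧ dx_i ∧ dx_j = sgn(permutation) dx_{(a)} ∧ dx_{(b)} ∧ dx_{(c)} with (a < b < c) sorted:
  d(-2*w*y + 3*x) includes (∂/∂y)(-2*w*y + 3*x) dy = (-2*w) dy, which multiplied by dx ∧ dw gives (2*w) dx ∧ dy ∧ dw
  d(y*(x + 3*z)) includes (∂/∂x)(y*(x + 3*z)) dx = (y) dx, which multiplied by dz ∧ dw gives (y) dx ∧ dz ∧ dw
  d(y*(x + 3*z)) includes (∂/∂y)(y*(x + 3*z)) dy = (x + 3*z) dy, which multiplied by dz ∧ dw gives (x + 3*z) dy ∧ dz ∧ dw
Collecting like 3-forms: d(omega) = (2*w) dx ∧ dy ∧ dw + (y) dx ∧ dz ∧ dw + (x + 3*z) dy ∧ dz ∧ dw.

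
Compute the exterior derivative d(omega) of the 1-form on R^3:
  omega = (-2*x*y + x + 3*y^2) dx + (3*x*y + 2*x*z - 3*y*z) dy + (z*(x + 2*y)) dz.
d(omega) = (2*x - 3*y + 2*z) dx ∧ dy + (z) dx ∧ dz + (-2*x + 3*y + 2*z) dy ∧ dz

For a 1-form omega = sum_i f_i dx_i, the exterior derivative is
  d(omega) = sum_{i < j} (∂f_j/∂x_i - ∂f_i/∂x_j) dx_i ∧ dx_j.
  coefficient of dx ∧ dy: ∂f_2/∂x - ∂f_1/∂y = ∂(3*x*y + 2*x*z - 3*y*z)/∂x - ∂(-2*x*y + x + 3*y^2)/∂y = 2*x - 3*y + 2*z
  coefficient of dx ∧ dz: ∂f_3/∂x - ∂f_1/∂z = ∂(z*(x + 2*y))/∂x - ∂(-2*x*y + x + 3*y^2)/∂z = z
  coefficient of dy ∧ dz: ∂f_3/∂y - ∂f_2/∂z = ∂(z*(x + 2*y))/∂y - ∂(3*x*y + 2*x*z - 3*y*z)/∂z = -2*x + 3*y + 2*z
Assembling: d(omega) = (2*x - 3*y + 2*z) dx ∧ dy + (z) dx ∧ dz + (-2*x + 3*y + 2*z) dy ∧ dz.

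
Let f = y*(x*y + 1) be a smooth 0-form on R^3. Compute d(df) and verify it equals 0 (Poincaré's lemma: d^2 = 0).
d(df) = 0

Step 1: df = sum_i (∂f/∂x_i) dx_i = (y^2) dx + (2*x*y + 1) dy + (0) dz.
Step 2: Apply d again. Using the 1-form formula, the coefficient of dx ∧ dy in d(df) is ∂^2 f/∂x ∂y - ∂^2 f/∂y ∂x = (2*y) - (2*y) = 0 (equality of mixed partials for smooth f).
Similarly for dx ∧ dz and dy ∧ dz — all coefficients vanish. So d(df) = 0.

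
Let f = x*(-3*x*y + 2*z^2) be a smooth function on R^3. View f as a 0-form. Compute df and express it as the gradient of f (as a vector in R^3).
df = (-6*x*y + 2*z^2) dx + (-3*x^2) dy + (4*x*z) dz; grad f = (-6*x*y + 2*z^2, -3*x^2, 4*x*z)

For a 0-form f, d f = (∂f/∂x) dx + (∂f/∂y) dy + (∂f/∂z) dz. The components of the vector representation are exactly the entries of grad f in Cartesian coordinates:
  ∂f/∂x = -6*x*y + 2*z^2
  ∂f/∂y = -3*x^2
  ∂f/∂z = 4*x*z.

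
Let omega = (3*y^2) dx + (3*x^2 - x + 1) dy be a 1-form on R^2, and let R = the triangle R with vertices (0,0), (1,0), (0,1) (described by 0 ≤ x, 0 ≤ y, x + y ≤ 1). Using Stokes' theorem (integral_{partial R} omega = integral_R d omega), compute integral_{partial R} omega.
integral_(partial R) omega = -1/2

Stokes: integral_partial_R omega = integral_R d omega with d omega = (∂Q/∂x - ∂P/∂y) dx ∧ dy.
  ∂Q/∂x = 6*x - 1
  ∂P/∂y = 6*y
  integrand = ∂Q/∂x - ∂P/∂y = 6*x - 6*y - 1.
Integrating over R: integral_0^1 integral_0^{1-x} (6*x - 6*y - 1) dy dx = -1/2.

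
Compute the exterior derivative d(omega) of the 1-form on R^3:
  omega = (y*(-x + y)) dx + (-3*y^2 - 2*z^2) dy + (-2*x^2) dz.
d(omega) = (x - 2*y) dx ∧ dy + (-4*x) dx ∧ dz + (4*z) dy ∧ dz

For a 1-form omega = sum_i f_i dx_i, the exterior derivative is
  d(omega) = sum_{i < j} (∂f_j/∂x_i - ∂f_i/∂x_j) dx_i ∧ dx_j.
  coefficient of dx ∧ dy: ∂f_2/∂x - ∂f_1/∂y = ∂(-3*y^2 - 2*z^2)/∂x - ∂(y*(-x + y))/∂y = x - 2*y
  coefficient of dx ∧ dz: ∂f_3/∂x - ∂f_1/∂z = ∂(-2*x^2)/∂x - ∂(y*(-x + y))/∂z = -4*x
  coefficient of dy ∧ dz: ∂f_3/∂y - ∂f_2/∂z = ∂(-2*x^2)/∂y - ∂(-3*y^2 - 2*z^2)/∂z = 4*z
Assembling: d(omega) = (x - 2*y) dx ∧ dy + (-4*x) dx ∧ dz + (4*z) dy ∧ dz.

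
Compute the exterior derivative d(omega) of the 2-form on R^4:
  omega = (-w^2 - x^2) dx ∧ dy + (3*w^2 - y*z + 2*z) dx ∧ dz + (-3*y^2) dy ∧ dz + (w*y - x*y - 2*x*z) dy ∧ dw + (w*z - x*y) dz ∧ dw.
d(omega) = (-2*w - y - 2*z) dx ∧ dy ∧ dw + (z) dx ∧ dy ∧ dz + (6*w - y) dx ∧ dz ∧ dw + (x) dy ∧ dz ∧ dw

For a 2-form omega = sum_{i<j} g_{ij} dx_i ∧ dx_j, the exterior derivative is
  d(omega) = sum_{i<j} d(g_{ij}) ∧ dx_i ∧ dx_j = sum_{i<j, k} (∂g_{ij}/∂x_k) dx_k ∧ dx_i ∧ dx_j.
Expand each term, using dx_k ∧ dx_i ∧ dx_j = sgn(permutation) dx_{(a)} ∧ dx_{(b)} ∧ dx_{(c)} with (a < b < c) sorted:
  d(-w^2 - x^2) includes (∂/∂w)(-w^2 - x^2) dw = (-2*w) dw, which multiplied by dx ∧ dy gives (-2*w) dx ∧ dy ∧ dw
  d(3*w^2 - y*z + 2*z) includes (∂/∂y)(3*w^2 - y*z + 2*z) dy = (-z) dy, which multiplied by dx ∧ dz gives (z) dx ∧ dy ∧ dz
  d(3*w^2 - y*z + 2*z) includes (∂/∂w)(3*w^2 - y*z + 2*z) dw = (6*w) dw, which multiplied by dx ∧ dz gives (6*w) dx ∧ dz ∧ dw
  d(w*y - x*y - 2*x*z) includes (∂/∂x)(w*y - x*y - 2*x*z) dx = (-y - 2*z) dx, which multiplied by dy ∧ dw gives (-y - 2*z) dx ∧ dy ∧ dw
  d(w*y - x*y - 2*x*z) includes (∂/∂z)(w*y - x*y - 2*x*z) dz = (-2*x) dz, which multiplied by dy ∧ dw gives (2*x) dy ∧ dz ∧ dw
  d(w*z - x*y) includes (∂/∂x)(w*z - x*y) dx = (-y) dx, which multiplied by dz ∧ dw gives (-y) dx ∧ dz ∧ dw
  d(w*z - x*y) includes (∂/∂y)(w*z - x*y) dy = (-x) dy, which multiplied by dz ∧ dw gives (-x) dy ∧ dz ∧ dw
Collecting like 3-forms: d(omega) = (-2*w - y - 2*z) dx ∧ dy ∧ dw + (z) dx ∧ dy ∧ dz + (6*w - y) dx ∧ dz ∧ dw + (x) dy ∧ dz ∧ dw.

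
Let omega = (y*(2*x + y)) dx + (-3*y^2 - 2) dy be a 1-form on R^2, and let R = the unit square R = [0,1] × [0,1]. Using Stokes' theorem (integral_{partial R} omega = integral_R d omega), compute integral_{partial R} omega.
integral_(partial R) omega = -2

Stokes: integral_partial_R omega = integral_R d omega with d omega = (∂Q/∂x - ∂P/∂y) dx ∧ dy.
  ∂Q/∂x = 0
  ∂P/∂y = 2*x + 2*y
  integrand = ∂Q/∂x - ∂P/∂y = -2*x - 2*y.
Integrating over R: integral_0^1 integral_0^1 (-2*x - 2*y) dx dy = -2.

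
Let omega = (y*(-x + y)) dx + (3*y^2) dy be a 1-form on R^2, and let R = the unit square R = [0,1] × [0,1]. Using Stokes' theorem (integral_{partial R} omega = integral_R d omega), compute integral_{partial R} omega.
integral_(partial R) omega = -1/2

Stokes: integral_partial_R omega = integral_R d omega with d omega = (∂Q/∂x - ∂P/∂y) dx ∧ dy.
  ∂Q/∂x = 0
  ∂P/∂y = -x + 2*y
  integrand = ∂Q/∂x - ∂P/∂y = x - 2*y.
Integrating over R: integral_0^1 integral_0^1 (x - 2*y) dx dy = -1/2.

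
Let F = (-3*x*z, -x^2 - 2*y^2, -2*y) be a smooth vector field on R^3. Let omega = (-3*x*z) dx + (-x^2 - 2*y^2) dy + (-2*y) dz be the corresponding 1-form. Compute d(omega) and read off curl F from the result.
d(omega) = (-2) dy ∧ dz + (-3*x) dz ∧ dx + (-2*x) dx ∧ dy; curl F = (-2, -3*x, -2*x)

d omega = sum_{i<j} (∂f_j/∂x_i - ∂f_i/∂x_j) dx_i ∧ dx_j. Under the identification (dy ∧ dz, dz ∧ dx, dx ∧ dy) ↔ (e_x, e_y, e_z), the coefficients are exactly the components of curl F. Compute:
  ∂R/∂y - ∂Q/∂z = (-2) - (0) = -2
  ∂P/∂z - ∂R/∂x = (-3*x) - (0) = -3*x
  ∂Q/∂x - ∂P/∂y = (-2*x) - (0) = -2*x.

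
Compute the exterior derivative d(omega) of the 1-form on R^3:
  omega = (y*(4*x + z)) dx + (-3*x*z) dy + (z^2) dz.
d(omega) = (-4*x - 4*z) dx ∧ dy + (-y) dx ∧ dz + (3*x) dy ∧ dz

For a 1-form omega = sum_i f_i dx_i, the exterior derivative is
  d(omega) = sum_{i < j} (∂f_j/∂x_i - ∂f_i/∂x_j) dx_i ∧ dx_j.
  coefficient of dx ∧ dy: ∂f_2/∂x - ∂f_1/∂y = ∂(-3*x*z)/∂x - ∂(y*(4*x + z))/∂y = -4*x - 4*z
  coefficient of dx ∧ dz: ∂f_3/∂x - ∂f_1/∂z = ∂(z^2)/∂x - ∂(y*(4*x + z))/∂z = -y
  coefficient of dy ∧ dz: ∂f_3/∂y - ∂f_2/∂z = ∂(z^2)/∂y - ∂(-3*x*z)/∂z = 3*x
Assembling: d(omega) = (-4*x - 4*z) dx ∧ dy + (-y) dx ∧ dz + (3*x) dy ∧ dz.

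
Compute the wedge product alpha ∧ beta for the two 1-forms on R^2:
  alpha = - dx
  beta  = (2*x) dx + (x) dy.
alpha ∧ beta = (-x) dx ∧ dy

Distribute the wedge, using dx_i ∧ dx_j = -dx_j ∧ dx_i and dx_i ∧ dx_i = 0. For each pair (i, j) with i < j, the coefficient of dx_i ∧ dx_j in alpha ∧ beta is (alpha_i * beta_j - alpha_j * beta_i). Collecting: alpha ∧ beta = (-x) dx ∧ dy.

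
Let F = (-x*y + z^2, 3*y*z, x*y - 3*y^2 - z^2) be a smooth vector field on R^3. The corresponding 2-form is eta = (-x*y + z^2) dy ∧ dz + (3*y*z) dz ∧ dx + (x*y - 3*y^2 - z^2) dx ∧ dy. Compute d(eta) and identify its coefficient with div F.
d(eta) = (-y + z) dx ∧ dy ∧ dz; div F = -y + z

For a 2-form in R^3 of the form above, applying d gives a 3-form with coefficient ∂P/∂x + ∂Q/∂y + ∂R/∂z:
  ∂P/∂x = -y
  ∂Q/∂y = 3*z
  ∂R/∂z = -2*z
Sum = -y + z, which is exactly div F.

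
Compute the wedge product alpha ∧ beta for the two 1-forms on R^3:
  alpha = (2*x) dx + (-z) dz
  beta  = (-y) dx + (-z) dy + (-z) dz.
alpha ∧ beta = (-2*x*z) dx ∧ dy + (-z*(2*x + y)) dx ∧ dz + (-z^2) dy ∧ dz

Distribute the wedge, using dx_i ∧ dx_j = -dx_j ∧ dx_i and dx_i ∧ dx_i = 0. For each pair (i, j) with i < j, the coefficient of dx_i ∧ dx_j in alpha ∧ beta is (alpha_i * beta_j - alpha_j * beta_i). Collecting: alpha ∧ beta = (-2*x*z) dx ∧ dy + (-z*(2*x + y)) dx ∧ dz + (-z^2) dy ∧ dz.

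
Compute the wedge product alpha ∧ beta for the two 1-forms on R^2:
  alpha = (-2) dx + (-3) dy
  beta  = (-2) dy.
alpha ∧ beta = (4) dx ∧ dy

Distribute the wedge, using dx_i ∧ dx_j = -dx_j ∧ dx_i and dx_i ∧ dx_i = 0. For each pair (i, j) with i < j, the coefficient of dx_i ∧ dx_j in alpha ∧ beta is (alpha_i * beta_j - alpha_j * beta_i). Collecting: alpha ∧ beta = (4) dx ∧ dy.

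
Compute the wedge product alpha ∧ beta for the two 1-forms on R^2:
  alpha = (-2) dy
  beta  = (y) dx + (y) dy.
alpha ∧ beta = (2*y) dx ∧ dy

Distribute the wedge, using dx_i ∧ dx_j = -dx_j ∧ dx_i and dx_i ∧ dx_i = 0. For each pair (i, j) with i < j, the coefficient of dx_i ∧ dx_j in alpha ∧ beta is (alpha_i * beta_j - alpha_j * beta_i). Collecting: alpha ∧ beta = (2*y) dx ∧ dy.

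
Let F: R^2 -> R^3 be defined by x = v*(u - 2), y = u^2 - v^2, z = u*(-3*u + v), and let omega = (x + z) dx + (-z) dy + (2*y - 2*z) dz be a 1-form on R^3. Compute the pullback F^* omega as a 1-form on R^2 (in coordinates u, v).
F^* omega = (-42*u^3 + 15*u^2*v + 12*u*v^2 - 2*v^3 - 2*v^2) du + (5*u^3 - 6*u^2*v + 6*u^2 - 6*u*v + 4*v) dv

Using F^*(f dg) = (f ∘ F) d(g ∘ F), substitute each coordinate x_i by F_i(u, v) in f_i, and replace dx_i by d F_i = (∂F_i/∂u) du + (∂F_i/∂v) dv.
  For the x component: f_1(F) = -3*u^2 + 2*u*v - 2*v; d F_1 = (v) du + (u - 2) dv
  For the y component: f_2(F) = u*(3*u - v); d F_2 = (2*u) du + (-2*v) dv
  For the z component: f_3(F) = 8*u^2 - 2*u*v - 2*v^2; d F_3 = (-6*u + v) du + (u) dv
Combining and collecting du, dv coefficients:
  coeff of du: -42*u^3 + 15*u^2*v + 12*u*v^2 - 2*v^3 - 2*v^2
  coeff of dv: 5*u^3 - 6*u^2*v + 6*u^2 - 6*u*v + 4*v
F^* omega = (-42*u^3 + 15*u^2*v + 12*u*v^2 - 2*v^3 - 2*v^2) du + (5*u^3 - 6*u^2*v + 6*u^2 - 6*u*v + 4*v) dv.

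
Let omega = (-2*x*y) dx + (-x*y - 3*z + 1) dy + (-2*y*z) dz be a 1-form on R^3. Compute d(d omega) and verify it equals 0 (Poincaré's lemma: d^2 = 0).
d(d omega) = 0

Step 1: d omega = sum_{i<j} (∂f_j/∂x_i - ∂f_i/∂x_j) dx_i ∧ dx_j:
  coeff of dx ∧ dy: 2*x - y
  coeff of dx ∧ dz: 0
  coeff of dy ∧ dz: 3 - 2*z
Step 2: Apply d again to each 2-form coefficient. The only possible 3-form in R^3 is dx ∧ dy ∧ dz, with coefficient
  ∂(coeff of dy∧dz)/∂x - ∂(coeff of dx∧dz)/∂y + ∂(coeff of dx∧dy)/∂z
  = ∂/∂x (3 - 2*z) - ∂/∂y (0) + ∂/∂z (2*x - y).
Each of these terms simplifies to sums of mixed partials that cancel in pairs. The result is 0 (by equality of mixed partials for smooth functions — Schwarz / Clairaut).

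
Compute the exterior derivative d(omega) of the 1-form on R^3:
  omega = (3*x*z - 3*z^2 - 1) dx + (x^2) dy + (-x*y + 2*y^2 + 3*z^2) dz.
d(omega) = (2*x) dx ∧ dy + (-3*x - y + 6*z) dx ∧ dz + (-x + 4*y) dy ∧ dz

For a 1-form omega = sum_i f_i dx_i, the exterior derivative is
  d(omega) = sum_{i < j} (∂f_j/∂x_i - ∂f_i/∂x_j) dx_i ∧ dx_j.
  coefficient of dx ∧ dy: ∂f_2/∂x - ∂f_1/∂y = ∂(x^2)/∂x - ∂(3*x*z - 3*z^2 - 1)/∂y = 2*x
  coefficient of dx ∧ dz: ∂f_3/∂x - ∂f_1/∂z = ∂(-x*y + 2*y^2 + 3*z^2)/∂x - ∂(3*x*z - 3*z^2 - 1)/∂z = -3*x - y + 6*z
  coefficient of dy ∧ dz: ∂f_3/∂y - ∂f_2/∂z = ∂(-x*y + 2*y^2 + 3*z^2)/∂y - ∂(x^2)/∂z = -x + 4*y
Assembling: d(omega) = (2*x) dx ∧ dy + (-3*x - y + 6*z) dx ∧ dz + (-x + 4*y) dy ∧ dz.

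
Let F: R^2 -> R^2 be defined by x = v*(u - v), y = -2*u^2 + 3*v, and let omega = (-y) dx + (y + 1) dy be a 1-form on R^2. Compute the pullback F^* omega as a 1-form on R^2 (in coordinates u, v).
F^* omega = (8*u^3 + 2*u^2*v - 12*u*v - 4*u - 3*v^2) du + (2*u^3 - 4*u^2*v - 6*u^2 - 3*u*v + 6*v^2 + 9*v + 3) dv

Using F^*(f dg) = (f ∘ F) d(g ∘ F), substitute each coordinate x_i by F_i(u, v) in f_i, and replace dx_i by d F_i = (∂F_i/∂u) du + (∂F_i/∂v) dv.
  For the x component: f_1(F) = 2*u^2 - 3*v; d F_1 = (v) du + (u - 2*v) dv
  For the y component: f_2(F) = -2*u^2 + 3*v + 1; d F_2 = (-4*u) du + (3) dv
Combining and collecting du, dv coefficients:
  coeff of du: 8*u^3 + 2*u^2*v - 12*u*v - 4*u - 3*v^2
  coeff of dv: 2*u^3 - 4*u^2*v - 6*u^2 - 3*u*v + 6*v^2 + 9*v + 3
F^* omega = (8*u^3 + 2*u^2*v - 12*u*v - 4*u - 3*v^2) du + (2*u^3 - 4*u^2*v - 6*u^2 - 3*u*v + 6*v^2 + 9*v + 3) dv.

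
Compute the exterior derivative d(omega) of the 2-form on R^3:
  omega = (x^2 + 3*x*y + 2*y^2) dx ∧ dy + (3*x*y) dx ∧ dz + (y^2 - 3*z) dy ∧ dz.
d(omega) = (-3*x) dx ∧ dy ∧ dz

For a 2-form omega = sum_{i<j} g_{ij} dx_i ∧ dx_j, the exterior derivative is
  d(omega) = sum_{i<j} d(g_{ij}) ∧ dx_i ∧ dx_j = sum_{i<j, k} (∂g_{ij}/∂x_k) dx_k ∧ dx_i ∧ dx_j.
Expand each term, using dx_k ∧ dx_i ∧ dx_j = sgn(permutation) dx_{(a)} ∧ dx_{(b)} ∧ dx_{(c)} with (a < b < c) sorted:
  d(3*x*y) includes (∂/∂y)(3*x*y) dy = (3*x) dy, which multiplied by dx ∧ dz gives (-3*x) dx ∧ dy ∧ dz
Collecting like 3-forms: d(omega) = (-3*x) dx ∧ dy ∧ dz.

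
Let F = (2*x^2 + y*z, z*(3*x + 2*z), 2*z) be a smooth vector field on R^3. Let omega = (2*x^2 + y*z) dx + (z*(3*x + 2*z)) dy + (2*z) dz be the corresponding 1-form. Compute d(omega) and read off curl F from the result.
d(omega) = (-3*x - 4*z) dy ∧ dz + (y) dz ∧ dx + (2*z) dx ∧ dy; curl F = (-3*x - 4*z, y, 2*z)

d omega = sum_{i<j} (∂f_j/∂x_i - ∂f_i/∂x_j) dx_i ∧ dx_j. Under the identification (dy ∧ dz, dz ∧ dx, dx ∧ dy) ↔ (e_x, e_y, e_z), the coefficients are exactly the components of curl F. Compute:
  ∂R/∂y - ∂Q/∂z = (0) - (3*x + 4*z) = -3*x - 4*z
  ∂P/∂z - ∂R/∂x = (y) - (0) = y
  ∂Q/∂x - ∂P/∂y = (3*z) - (z) = 2*z.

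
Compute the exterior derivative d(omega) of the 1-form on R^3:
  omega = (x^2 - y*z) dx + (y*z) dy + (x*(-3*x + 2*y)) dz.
d(omega) = (z) dx ∧ dy + (-6*x + 3*y) dx ∧ dz + (2*x - y) dy ∧ dz

For a 1-form omega = sum_i f_i dx_i, the exterior derivative is
  d(omega) = sum_{i < j} (∂f_j/∂x_i - ∂f_i/∂x_j) dx_i ∧ dx_j.
  coefficient of dx ∧ dy: ∂f_2/∂x - ∂f_1/∂y = ∂(y*z)/∂x - ∂(x^2 - y*z)/∂y = z
  coefficient of dx ∧ dz: ∂f_3/∂x - ∂f_1/∂z = ∂(x*(-3*x + 2*y))/∂x - ∂(x^2 - y*z)/∂z = -6*x + 3*y
  coefficient of dy ∧ dz: ∂f_3/∂y - ∂f_2/∂z = ∂(x*(-3*x + 2*y))/∂y - ∂(y*z)/∂z = 2*x - y
Assembling: d(omega) = (z) dx ∧ dy + (-6*x + 3*y) dx ∧ dz + (2*x - y) dy ∧ dz.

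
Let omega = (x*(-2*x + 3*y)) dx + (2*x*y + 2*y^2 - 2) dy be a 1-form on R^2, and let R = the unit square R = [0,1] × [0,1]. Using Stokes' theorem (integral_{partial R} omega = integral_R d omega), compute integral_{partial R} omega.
integral_(partial R) omega = -1/2

Stokes: integral_partial_R omega = integral_R d omega with d omega = (∂Q/∂x - ∂P/∂y) dx ∧ dy.
  ∂Q/∂x = 2*y
  ∂P/∂y = 3*x
  integrand = ∂Q/∂x - ∂P/∂y = -3*x + 2*y.
Integrating over R: integral_0^1 integral_0^1 (-3*x + 2*y) dx dy = -1/2.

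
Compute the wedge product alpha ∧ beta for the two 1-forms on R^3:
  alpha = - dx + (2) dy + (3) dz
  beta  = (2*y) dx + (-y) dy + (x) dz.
alpha ∧ beta = (-3*y) dx ∧ dy + (-x - 6*y) dx ∧ dz + (2*x + 3*y) dy ∧ dz

Distribute the wedge, using dx_i ∧ dx_j = -dx_j ∧ dx_i and dx_i ∧ dx_i = 0. For each pair (i, j) with i < j, the coefficient of dx_i ∧ dx_j in alpha ∧ beta is (alpha_i * beta_j - alpha_j * beta_i). Collecting: alpha ∧ beta = (-3*y) dx ∧ dy + (-x - 6*y) dx ∧ dz + (2*x + 3*y) dy ∧ dz.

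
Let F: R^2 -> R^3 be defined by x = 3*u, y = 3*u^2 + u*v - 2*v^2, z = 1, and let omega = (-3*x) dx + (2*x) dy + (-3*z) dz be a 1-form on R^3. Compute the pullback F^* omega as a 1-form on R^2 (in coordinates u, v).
F^* omega = (3*u*(12*u + 2*v - 9)) du + (6*u*(u - 4*v)) dv

Using F^*(f dg) = (f ∘ F) d(g ∘ F), substitute each coordinate x_i by F_i(u, v) in f_i, and replace dx_i by d F_i = (∂F_i/∂u) du + (∂F_i/∂v) dv.
  For the x component: f_1(F) = -9*u; d F_1 = (3) du + (0) dv
  For the y component: f_2(F) = 6*u; d F_2 = (6*u + v) du + (u - 4*v) dv
  For the z component: f_3(F) = -3; d F_3 = (0) du + (0) dv
Combining and collecting du, dv coefficients:
  coeff of du: 3*u*(12*u + 2*v - 9)
  coeff of dv: 6*u*(u - 4*v)
F^* omega = (3*u*(12*u + 2*v - 9)) du + (6*u*(u - 4*v)) dv.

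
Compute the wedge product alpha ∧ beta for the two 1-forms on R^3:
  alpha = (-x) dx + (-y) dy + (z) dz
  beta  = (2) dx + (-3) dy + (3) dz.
alpha ∧ beta = (3*x + 2*y) dx ∧ dy + (-3*x - 2*z) dx ∧ dz + (-3*y + 3*z) dy ∧ dz

Distribute the wedge, using dx_i ∧ dx_j = -dx_j ∧ dx_i and dx_i ∧ dx_i = 0. For each pair (i, j) with i < j, the coefficient of dx_i ∧ dx_j in alpha ∧ beta is (alpha_i * beta_j - alpha_j * beta_i). Collecting: alpha ∧ beta = (3*x + 2*y) dx ∧ dy + (-3*x - 2*z) dx ∧ dz + (-3*y + 3*z) dy ∧ dz.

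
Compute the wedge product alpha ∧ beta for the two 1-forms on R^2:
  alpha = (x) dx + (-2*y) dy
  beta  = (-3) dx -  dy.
alpha ∧ beta = (-x - 6*y) dx ∧ dy

Distribute the wedge, using dx_i ∧ dx_j = -dx_j ∧ dx_i and dx_i ∧ dx_i = 0. For each pair (i, j) with i < j, the coefficient of dx_i ∧ dx_j in alpha ∧ beta is (alpha_i * beta_j - alpha_j * beta_i). Collecting: alpha ∧ beta = (-x - 6*y) dx ∧ dy.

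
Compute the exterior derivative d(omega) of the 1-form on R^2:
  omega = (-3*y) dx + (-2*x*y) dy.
d(omega) = (3 - 2*y) dx ∧ dy

For a 1-form omega = sum_i f_i dx_i, the exterior derivative is
  d(omega) = sum_{i < j} (∂f_j/∂x_i - ∂f_i/∂x_j) dx_i ∧ dx_j.
  coefficient of dx ∧ dy: ∂f_2/∂x - ∂f_1/∂y = ∂(-2*x*y)/∂x - ∂(-3*y)/∂y = 3 - 2*y
Assembling: d(omega) = (3 - 2*y) dx ∧ dy.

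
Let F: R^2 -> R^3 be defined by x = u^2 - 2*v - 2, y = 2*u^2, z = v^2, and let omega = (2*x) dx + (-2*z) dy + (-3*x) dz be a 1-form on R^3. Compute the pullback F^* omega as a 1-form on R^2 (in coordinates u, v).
F^* omega = (4*u*(u^2 - 2*v^2 - 2*v - 2)) du + (-6*u^2*v - 4*u^2 + 12*v^2 + 20*v + 8) dv

Using F^*(f dg) = (f ∘ F) d(g ∘ F), substitute each coordinate x_i by F_i(u, v) in f_i, and replace dx_i by d F_i = (∂F_i/∂u) du + (∂F_i/∂v) dv.
  For the x component: f_1(F) = 2*u^2 - 4*v - 4; d F_1 = (2*u) du + (-2) dv
  For the y component: f_2(F) = -2*v^2; d F_2 = (4*u) du + (0) dv
  For the z component: f_3(F) = -3*u^2 + 6*v + 6; d F_3 = (0) du + (2*v) dv
Combining and collecting du, dv coefficients:
  coeff of du: 4*u*(u^2 - 2*v^2 - 2*v - 2)
  coeff of dv: -6*u^2*v - 4*u^2 + 12*v^2 + 20*v + 8
F^* omega = (4*u*(u^2 - 2*v^2 - 2*v - 2)) du + (-6*u^2*v - 4*u^2 + 12*v^2 + 20*v + 8) dv.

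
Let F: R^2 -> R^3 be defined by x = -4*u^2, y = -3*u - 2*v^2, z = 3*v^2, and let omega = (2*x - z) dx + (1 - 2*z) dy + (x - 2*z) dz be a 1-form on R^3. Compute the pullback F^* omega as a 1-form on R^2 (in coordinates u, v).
F^* omega = (64*u^3 + 24*u*v^2 + 18*v^2 - 3) du + (4*v*(-6*u^2 - 3*v^2 - 1)) dv

Using F^*(f dg) = (f ∘ F) d(g ∘ F), substitute each coordinate x_i by F_i(u, v) in f_i, and replace dx_i by d F_i = (∂F_i/∂u) du + (∂F_i/∂v) dv.
  For the x component: f_1(F) = -8*u^2 - 3*v^2; d F_1 = (-8*u) du + (0) dv
  For the y component: f_2(F) = 1 - 6*v^2; d F_2 = (-3) du + (-4*v) dv
  For the z component: f_3(F) = -4*u^2 - 6*v^2; d F_3 = (0) du + (6*v) dv
Combining and collecting du, dv coefficients:
  coeff of du: 64*u^3 + 24*u*v^2 + 18*v^2 - 3
  coeff of dv: 4*v*(-6*u^2 - 3*v^2 - 1)
F^* omega = (64*u^3 + 24*u*v^2 + 18*v^2 - 3) du + (4*v*(-6*u^2 - 3*v^2 - 1)) dv.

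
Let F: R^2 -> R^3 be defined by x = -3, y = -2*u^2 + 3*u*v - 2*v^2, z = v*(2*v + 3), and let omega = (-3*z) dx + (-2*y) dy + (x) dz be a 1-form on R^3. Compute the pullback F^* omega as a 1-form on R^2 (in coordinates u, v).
F^* omega = (-16*u^3 + 36*u^2*v - 34*u*v^2 + 12*v^3) du + (12*u^3 - 34*u^2*v + 36*u*v^2 - 16*v^3 - 12*v - 9) dv

Using F^*(f dg) = (f ∘ F) d(g ∘ F), substitute each coordinate x_i by F_i(u, v) in f_i, and replace dx_i by d F_i = (∂F_i/∂u) du + (∂F_i/∂v) dv.
  For the x component: f_1(F) = 3*v*(-2*v - 3); d F_1 = (0) du + (0) dv
  For the y component: f_2(F) = 4*u^2 - 6*u*v + 4*v^2; d F_2 = (-4*u + 3*v) du + (3*u - 4*v) dv
  For the z component: f_3(F) = -3; d F_3 = (0) du + (4*v + 3) dv
Combining and collecting du, dv coefficients:
  coeff of du: -16*u^3 + 36*u^2*v - 34*u*v^2 + 12*v^3
  coeff of dv: 12*u^3 - 34*u^2*v + 36*u*v^2 - 16*v^3 - 12*v - 9
F^* omega = (-16*u^3 + 36*u^2*v - 34*u*v^2 + 12*v^3) du + (12*u^3 - 34*u^2*v + 36*u*v^2 - 16*v^3 - 12*v - 9) dv.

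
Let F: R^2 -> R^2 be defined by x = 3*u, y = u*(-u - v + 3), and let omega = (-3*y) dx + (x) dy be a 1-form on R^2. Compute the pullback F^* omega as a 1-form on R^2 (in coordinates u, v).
F^* omega = (3*u*(u + 2*v - 6)) du + (-3*u^2) dv

Using F^*(f dg) = (f ∘ F) d(g ∘ F), substitute each coordinate x_i by F_i(u, v) in f_i, and replace dx_i by d F_i = (∂F_i/∂u) du + (∂F_i/∂v) dv.
  For the x component: f_1(F) = 3*u*(u + v - 3); d F_1 = (3) du + (0) dv
  For the y component: f_2(F) = 3*u; d F_2 = (-2*u - v + 3) du + (-u) dv
Combining and collecting du, dv coefficients:
  coeff of du: 3*u*(u + 2*v - 6)
  coeff of dv: -3*u^2
F^* omega = (3*u*(u + 2*v - 6)) du + (-3*u^2) dv.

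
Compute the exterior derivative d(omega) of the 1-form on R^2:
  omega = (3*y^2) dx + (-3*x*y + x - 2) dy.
d(omega) = (1 - 9*y) dx ∧ dy

For a 1-form omega = sum_i f_i dx_i, the exterior derivative is
  d(omega) = sum_{i < j} (∂f_j/∂x_i - ∂f_i/∂x_j) dx_i ∧ dx_j.
  coefficient of dx ∧ dy: ∂f_2/∂x - ∂f_1/∂y = ∂(-3*x*y + x - 2)/∂x - ∂(3*y^2)/∂y = 1 - 9*y
Assembling: d(omega) = (1 - 9*y) dx ∧ dy.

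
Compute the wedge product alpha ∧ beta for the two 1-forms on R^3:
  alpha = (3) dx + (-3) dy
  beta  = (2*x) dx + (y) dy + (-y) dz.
alpha ∧ beta = (6*x + 3*y) dx ∧ dy + (-3*y) dx ∧ dz + (3*y) dy ∧ dz

Distribute the wedge, using dx_i ∧ dx_j = -dx_j ∧ dx_i and dx_i ∧ dx_i = 0. For each pair (i, j) with i < j, the coefficient of dx_i ∧ dx_j in alpha ∧ beta is (alpha_i * beta_j - alpha_j * beta_i). Collecting: alpha ∧ beta = (6*x + 3*y) dx ∧ dy + (-3*y) dx ∧ dz + (3*y) dy ∧ dz.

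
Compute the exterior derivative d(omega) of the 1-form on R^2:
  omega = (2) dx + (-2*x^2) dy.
d(omega) = (-4*x) dx ∧ dy

For a 1-form omega = sum_i f_i dx_i, the exterior derivative is
  d(omega) = sum_{i < j} (∂f_j/∂x_i - ∂f_i/∂x_j) dx_i ∧ dx_j.
  coefficient of dx ∧ dy: ∂f_2/∂x - ∂f_1/∂y = ∂(-2*x^2)/∂x - ∂(2)/∂y = -4*x
Assembling: d(omega) = (-4*x) dx ∧ dy.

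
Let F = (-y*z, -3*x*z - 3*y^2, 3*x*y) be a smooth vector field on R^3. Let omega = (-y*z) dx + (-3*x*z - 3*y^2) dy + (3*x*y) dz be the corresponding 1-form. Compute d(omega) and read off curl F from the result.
d(omega) = (6*x) dy ∧ dz + (-4*y) dz ∧ dx + (-2*z) dx ∧ dy; curl F = (6*x, -4*y, -2*z)

d omega = sum_{i<j} (∂f_j/∂x_i - ∂f_i/∂x_j) dx_i ∧ dx_j. Under the identification (dy ∧ dz, dz ∧ dx, dx ∧ dy) ↔ (e_x, e_y, e_z), the coefficients are exactly the components of curl F. Compute:
  ∂R/∂y - ∂Q/∂z = (3*x) - (-3*x) = 6*x
  ∂P/∂z - ∂R/∂x = (-y) - (3*y) = -4*y
  ∂Q/∂x - ∂P/∂y = (-3*z) - (-z) = -2*z.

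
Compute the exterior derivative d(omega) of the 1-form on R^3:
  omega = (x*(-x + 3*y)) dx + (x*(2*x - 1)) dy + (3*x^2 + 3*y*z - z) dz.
d(omega) = (x - 1) dx ∧ dy + (6*x) dx ∧ dz + (3*z) dy ∧ dz

For a 1-form omega = sum_i f_i dx_i, the exterior derivative is
  d(omega) = sum_{i < j} (∂f_j/∂x_i - ∂f_i/∂x_j) dx_i ∧ dx_j.
  coefficient of dx ∧ dy: ∂f_2/∂x - ∂f_1/∂y = ∂(x*(2*x - 1))/∂x - ∂(x*(-x + 3*y))/∂y = x - 1
  coefficient of dx ∧ dz: ∂f_3/∂x - ∂f_1/∂z = ∂(3*x^2 + 3*y*z - z)/∂x - ∂(x*(-x + 3*y))/∂z = 6*x
  coefficient of dy ∧ dz: ∂f_3/∂y - ∂f_2/∂z = ∂(3*x^2 + 3*y*z - z)/∂y - ∂(x*(2*x - 1))/∂z = 3*z
Assembling: d(omega) = (x - 1) dx ∧ dy + (6*x) dx ∧ dz + (3*z) dy ∧ dz.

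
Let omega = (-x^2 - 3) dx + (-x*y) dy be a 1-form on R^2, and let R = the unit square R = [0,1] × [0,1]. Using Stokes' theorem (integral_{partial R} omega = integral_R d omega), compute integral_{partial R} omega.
integral_(partial R) omega = -1/2

Stokes: integral_partial_R omega = integral_R d omega with d omega = (∂Q/∂x - ∂P/∂y) dx ∧ dy.
  ∂Q/∂x = -y
  ∂P/∂y = 0
  integrand = ∂Q/∂x - ∂P/∂y = -y.
Integrating over R: integral_0^1 integral_0^1 (-y) dx dy = -1/2.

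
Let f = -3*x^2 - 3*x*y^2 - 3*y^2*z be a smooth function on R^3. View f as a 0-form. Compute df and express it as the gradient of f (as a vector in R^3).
df = (-6*x - 3*y^2) dx + (6*y*(-x - z)) dy + (-3*y^2) dz; grad f = (-6*x - 3*y^2, 6*y*(-x - z), -3*y^2)

For a 0-form f, d f = (∂f/∂x) dx + (∂f/∂y) dy + (∂f/∂z) dz. The components of the vector representation are exactly the entries of grad f in Cartesian coordinates:
  ∂f/∂x = -6*x - 3*y^2
  ∂f/∂y = 6*y*(-x - z)
  ∂f/∂z = -3*y^2.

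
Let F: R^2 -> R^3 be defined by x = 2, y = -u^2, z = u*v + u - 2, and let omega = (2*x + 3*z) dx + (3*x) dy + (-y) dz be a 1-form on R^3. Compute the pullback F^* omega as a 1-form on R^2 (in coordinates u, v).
F^* omega = (u*(u*v + u - 12)) du + (u^3) dv

Using F^*(f dg) = (f ∘ F) d(g ∘ F), substitute each coordinate x_i by F_i(u, v) in f_i, and replace dx_i by d F_i = (∂F_i/∂u) du + (∂F_i/∂v) dv.
  For the x component: f_1(F) = 3*u*v + 3*u - 2; d F_1 = (0) du + (0) dv
  For the y component: f_2(F) = 6; d F_2 = (-2*u) du + (0) dv
  For the z component: f_3(F) = u^2; d F_3 = (v + 1) du + (u) dv
Combining and collecting du, dv coefficients:
  coeff of du: u*(u*v + u - 12)
  coeff of dv: u^3
F^* omega = (u*(u*v + u - 12)) du + (u^3) dv.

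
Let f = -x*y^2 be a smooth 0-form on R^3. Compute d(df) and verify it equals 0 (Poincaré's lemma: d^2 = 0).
d(df) = 0

Step 1: df = sum_i (∂f/∂x_i) dx_i = (-y^2) dx + (-2*x*y) dy + (0) dz.
Step 2: Apply d again. Using the 1-form formula, the coefficient of dx ∧ dy in d(df) is ∂^2 f/∂x ∂y - ∂^2 f/∂y ∂x = (-2*y) - (-2*y) = 0 (equality of mixed partials for smooth f).
Similarly for dx ∧ dz and dy ∧ dz — all coefficients vanish. So d(df) = 0.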